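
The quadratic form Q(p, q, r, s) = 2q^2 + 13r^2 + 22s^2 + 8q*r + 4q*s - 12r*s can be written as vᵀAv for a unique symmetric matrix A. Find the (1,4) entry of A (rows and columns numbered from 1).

0

The coefficient of p·s in Q is 0. For a symmetric A this equals A[1,4] + A[4,1] = 2·A[1,4].
So A[1,4] = 0/2 = 0.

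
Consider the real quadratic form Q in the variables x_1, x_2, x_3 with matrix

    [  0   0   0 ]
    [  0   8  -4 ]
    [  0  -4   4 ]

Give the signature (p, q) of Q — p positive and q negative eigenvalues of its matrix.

(2, 0)

Congruent diagonalization of A (simultaneous row and column reduction) yields pivots 0, 8, 2.
So there are 2 positive, 1 zero pivots.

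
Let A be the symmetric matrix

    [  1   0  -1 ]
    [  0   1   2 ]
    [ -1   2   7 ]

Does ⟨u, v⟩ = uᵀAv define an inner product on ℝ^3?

yes

Row-reducing A symmetrically gives the diagonal entries 1, 1, 2.
So there are 3 positive pivots.
Hence Q is positive definite.
⟨·,·⟩ is an inner product exactly when A is positive definite.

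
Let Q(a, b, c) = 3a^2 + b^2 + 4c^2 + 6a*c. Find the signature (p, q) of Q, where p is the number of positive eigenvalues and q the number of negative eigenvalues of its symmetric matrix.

The symmetric matrix is A = [[3, 0, 3], [0, 1, 0], [3, 0, 4]].
Symmetric row and column elimination reduces A to a congruent diagonal form with pivots 3, 1, 1.
That gives 3 positive pivots.

(3, 0)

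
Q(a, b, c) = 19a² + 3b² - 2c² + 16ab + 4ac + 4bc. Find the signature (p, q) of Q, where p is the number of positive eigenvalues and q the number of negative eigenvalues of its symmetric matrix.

Write A = [[19, 8, 2], [8, 3, 2], [2, 2, -2]].
Applying the same elementary operations to the rows and columns of A produces a congruent diagonal matrix with entries 19, -7/19, 10/7.
So there are 2 positive, 1 negative pivots.

(2, 1)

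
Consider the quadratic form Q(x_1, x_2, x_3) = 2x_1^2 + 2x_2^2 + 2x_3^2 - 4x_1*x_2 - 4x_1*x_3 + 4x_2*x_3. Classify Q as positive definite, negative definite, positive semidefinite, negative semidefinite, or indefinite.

Write A = [[2, -2, -2], [-2, 2, 2], [-2, 2, 2]].
Congruent diagonalization of A (simultaneous row and column reduction) yields pivots 2, 0, 0.
That gives 1 positive, 2 zero pivots.
Hence Q is positive semidefinite.

positive semidefinite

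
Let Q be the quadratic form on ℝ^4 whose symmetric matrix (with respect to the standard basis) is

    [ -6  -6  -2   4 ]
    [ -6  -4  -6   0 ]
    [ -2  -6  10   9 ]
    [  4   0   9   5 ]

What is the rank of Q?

4

An LDLᵀ factorisation of A has diagonal entries -6, 2, 8/3, -3/8.
Counting signs: 2 positive, 2 negative.
The rank is the number of nonzero pivots: 4.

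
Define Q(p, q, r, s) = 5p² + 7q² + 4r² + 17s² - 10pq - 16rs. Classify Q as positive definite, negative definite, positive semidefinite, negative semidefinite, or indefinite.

The associated matrix is A = [[5, -5, 0, 0], [-5, 7, 0, 0], [0, 0, 4, -8], [0, 0, -8, 17]].
Applying the same elementary operations to the rows and columns of A produces a congruent diagonal matrix with entries 5, 2, 4, 1.
Counting signs: 4 positive.
Hence Q is positive definite.

positive definite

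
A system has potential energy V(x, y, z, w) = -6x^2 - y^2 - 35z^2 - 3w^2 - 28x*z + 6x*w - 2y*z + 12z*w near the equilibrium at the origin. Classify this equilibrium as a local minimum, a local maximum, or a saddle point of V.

local maximum

The Hessian at the origin is H = [[-12, 0, -28, 6], [0, -2, -2, 0], [-28, -2, -70, 12], [6, 0, 12, -6]].
Applying the same elementary operations to the rows and columns of H produces a congruent diagonal matrix with entries -12, -2, -8/3, -3/2.
Counting signs: 4 negative.
H is negative definite, so the origin is a strict local maximum.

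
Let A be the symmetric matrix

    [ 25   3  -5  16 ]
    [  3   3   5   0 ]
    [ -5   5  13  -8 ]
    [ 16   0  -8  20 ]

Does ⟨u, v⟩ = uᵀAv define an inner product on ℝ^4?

yes

Row-reducing A symmetrically gives the diagonal entries 25, 66/25, 4/33, 4.
So there are 4 positive pivots.
Hence Q is positive definite.
⟨·,·⟩ is an inner product exactly when A is positive definite.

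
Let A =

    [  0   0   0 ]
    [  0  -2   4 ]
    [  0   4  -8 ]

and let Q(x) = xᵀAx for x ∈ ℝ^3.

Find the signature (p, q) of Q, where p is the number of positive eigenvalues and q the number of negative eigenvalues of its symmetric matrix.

Applying the same elementary operations to the rows and columns of A produces a congruent diagonal matrix with entries 0, -2, 0.
Counting signs: 1 negative, 2 zero.

(0, 1)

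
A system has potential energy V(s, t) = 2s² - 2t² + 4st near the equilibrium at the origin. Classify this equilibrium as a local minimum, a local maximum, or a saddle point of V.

saddle point

The Hessian at the origin is H = [[4, 4], [4, -4]].
det H = 4·-4 − (4)² = -32 < 0, so H is indefinite.
Therefore the origin is a saddle point.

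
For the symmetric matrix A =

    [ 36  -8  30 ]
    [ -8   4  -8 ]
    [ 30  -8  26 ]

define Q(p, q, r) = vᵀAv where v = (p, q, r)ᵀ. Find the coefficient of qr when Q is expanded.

-16

The coefficient of qr is A[2,3] + A[3,2] = 2·(-8) = -16.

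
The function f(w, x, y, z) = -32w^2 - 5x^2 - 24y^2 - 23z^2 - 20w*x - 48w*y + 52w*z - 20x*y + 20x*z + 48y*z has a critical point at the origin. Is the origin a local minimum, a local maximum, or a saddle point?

The Hessian at the origin is H = [[-64, -20, -48, 52], [-20, -10, -20, 20], [-48, -20, -48, 48], [52, 20, 48, -46]].
Symmetric row and column elimination reduces H to a congruent diagonal form with pivots -64, -15/4, -16/3, 3.
That gives 1 positive, 3 negative pivots.
H is indefinite, so the origin is a saddle point.

saddle point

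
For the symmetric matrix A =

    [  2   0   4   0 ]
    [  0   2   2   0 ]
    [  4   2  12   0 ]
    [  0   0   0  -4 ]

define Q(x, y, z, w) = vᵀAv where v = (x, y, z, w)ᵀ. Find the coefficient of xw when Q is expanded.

The coefficient of xw is A[1,4] + A[4,1] = 2·0 = 0.

0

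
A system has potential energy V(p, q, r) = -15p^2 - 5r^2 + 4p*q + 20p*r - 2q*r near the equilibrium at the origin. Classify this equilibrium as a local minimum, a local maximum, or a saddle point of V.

saddle point

The Hessian at the origin is H = [[-30, 4, 20], [4, 0, -2], [20, -2, -10]].
Applying the same elementary operations to the rows and columns of H produces a congruent diagonal matrix with entries -30, 8/15, 5/2.
That gives 2 positive, 1 negative pivots.
H is indefinite, so the origin is a saddle point.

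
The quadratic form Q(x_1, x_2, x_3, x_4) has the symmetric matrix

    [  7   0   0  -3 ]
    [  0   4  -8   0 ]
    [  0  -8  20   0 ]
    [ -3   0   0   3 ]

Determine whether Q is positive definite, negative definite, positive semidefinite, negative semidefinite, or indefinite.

positive definite

Leading principal minors: Δ_1 = 7, Δ_2 = 28, Δ_3 = 112, Δ_4 = 192.
All leading principal minors are positive, so by Sylvester's criterion Q is positive definite.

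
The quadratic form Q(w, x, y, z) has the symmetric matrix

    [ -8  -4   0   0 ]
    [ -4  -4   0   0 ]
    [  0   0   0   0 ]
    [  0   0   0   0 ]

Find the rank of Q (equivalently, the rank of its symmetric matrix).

Symmetric row and column elimination reduces A to a congruent diagonal form with pivots -8, -2, 0, 0.
So there are 2 negative, 2 zero pivots.
The rank is the number of nonzero pivots: 2.

2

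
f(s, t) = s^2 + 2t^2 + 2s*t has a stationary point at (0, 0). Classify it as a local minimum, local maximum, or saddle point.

local minimum

The Hessian at the origin is H = [[2, 2], [2, 4]].
det H = 2·4 − (2)² = 4 > 0 and H[1,1] = 2 > 0, so H is positive definite.
Therefore the origin is a local minimum.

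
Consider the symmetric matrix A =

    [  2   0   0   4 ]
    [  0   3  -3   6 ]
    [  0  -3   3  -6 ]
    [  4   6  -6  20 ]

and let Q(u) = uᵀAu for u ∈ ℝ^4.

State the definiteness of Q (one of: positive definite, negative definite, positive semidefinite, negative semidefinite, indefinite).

positive semidefinite

Row-reducing A symmetrically gives the diagonal entries 2, 3, 0, 0.
Counting signs: 2 positive, 2 zero.
Hence Q is positive semidefinite.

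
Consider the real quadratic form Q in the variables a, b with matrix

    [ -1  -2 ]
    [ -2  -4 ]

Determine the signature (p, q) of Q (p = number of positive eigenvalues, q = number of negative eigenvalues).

Row-reducing A symmetrically gives the diagonal entries -1, 0.
That gives 1 negative, 1 zero pivots.

(0, 1)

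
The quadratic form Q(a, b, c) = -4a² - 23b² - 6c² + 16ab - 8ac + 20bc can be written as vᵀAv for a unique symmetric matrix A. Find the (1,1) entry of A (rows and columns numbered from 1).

The coefficient of a² in Q is -4, and that is exactly A[1,1].

-4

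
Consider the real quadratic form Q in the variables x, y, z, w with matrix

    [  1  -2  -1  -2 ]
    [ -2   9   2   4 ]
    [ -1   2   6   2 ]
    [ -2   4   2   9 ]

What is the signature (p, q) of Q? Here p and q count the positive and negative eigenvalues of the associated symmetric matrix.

Row-reducing A symmetrically gives the diagonal entries 1, 5, 5, 5.
Counting signs: 4 positive.

(4, 0)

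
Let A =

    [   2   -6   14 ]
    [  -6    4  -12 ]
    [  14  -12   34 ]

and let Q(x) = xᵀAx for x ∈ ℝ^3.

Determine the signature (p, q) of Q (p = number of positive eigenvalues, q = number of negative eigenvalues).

Congruent diagonalization of A (simultaneous row and column reduction) yields pivots 2, -14, 2/7.
So there are 2 positive, 1 negative pivots.

(2, 1)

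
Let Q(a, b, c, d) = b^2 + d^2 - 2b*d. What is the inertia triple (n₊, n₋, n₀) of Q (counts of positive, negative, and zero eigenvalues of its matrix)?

(1, 0, 3)

Write A = [[0, 0, 0, 0], [0, 1, 0, -1], [0, 0, 0, 0], [0, -1, 0, 1]].
Applying the same elementary operations to the rows and columns of A produces a congruent diagonal matrix with entries 0, 1, 0, 0.
That gives 1 positive, 3 zero pivots.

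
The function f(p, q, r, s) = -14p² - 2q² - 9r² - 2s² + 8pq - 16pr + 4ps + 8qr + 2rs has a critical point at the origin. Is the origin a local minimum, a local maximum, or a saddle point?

The Hessian at the origin is H = [[-28, 8, -16, 4], [8, -4, 8, 0], [-16, 8, -18, 2], [4, 0, 2, -4]].
Congruent diagonalization of H (simultaneous row and column reduction) yields pivots -28, -12/7, -2, -2/3.
So there are 4 negative pivots.
H is negative definite, so the origin is a strict local maximum.

local maximum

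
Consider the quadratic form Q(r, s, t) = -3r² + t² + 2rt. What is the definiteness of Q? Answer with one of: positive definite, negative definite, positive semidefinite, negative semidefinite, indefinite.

indefinite

The symmetric matrix is A = [[-3, 0, 1], [0, 0, 0], [1, 0, 1]].
Applying the same elementary operations to the rows and columns of A produces a congruent diagonal matrix with entries -3, 0, 4/3.
Counting signs: 1 positive, 1 negative, 1 zero.
Hence Q is indefinite.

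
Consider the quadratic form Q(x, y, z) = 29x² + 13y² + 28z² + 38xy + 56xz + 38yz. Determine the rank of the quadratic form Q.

3

Write A = [[29, 19, 28], [19, 13, 19], [28, 19, 28]].
An LDLᵀ factorisation of A has diagonal entries 29, 16/29, 3/16.
So there are 3 positive pivots.
The rank is the number of nonzero pivots: 3.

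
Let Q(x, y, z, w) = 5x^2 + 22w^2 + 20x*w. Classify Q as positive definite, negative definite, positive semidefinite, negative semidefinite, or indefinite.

Write A = [[5, 0, 0, 10], [0, 0, 0, 0], [0, 0, 0, 0], [10, 0, 0, 22]].
Symmetric row and column elimination reduces A to a congruent diagonal form with pivots 5, 0, 0, 2.
Counting signs: 2 positive, 2 zero.
Hence Q is positive semidefinite.

positive semidefinite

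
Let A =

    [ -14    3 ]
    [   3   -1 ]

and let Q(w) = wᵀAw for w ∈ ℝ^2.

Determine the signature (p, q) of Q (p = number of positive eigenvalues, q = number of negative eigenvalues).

(0, 2)

Applying the same elementary operations to the rows and columns of A produces a congruent diagonal matrix with entries -14, -5/14.
So there are 2 negative pivots.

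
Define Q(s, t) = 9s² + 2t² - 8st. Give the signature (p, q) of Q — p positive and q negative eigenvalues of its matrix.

(2, 0)

Write A = [[9, -4], [-4, 2]].
An LDLᵀ factorisation of A has diagonal entries 9, 2/9.
That gives 2 positive pivots.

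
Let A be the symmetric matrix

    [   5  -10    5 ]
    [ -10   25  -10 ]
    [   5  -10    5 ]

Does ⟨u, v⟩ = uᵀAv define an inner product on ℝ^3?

Symmetric row and column elimination reduces A to a congruent diagonal form with pivots 5, 5, 0.
So there are 2 positive, 1 zero pivots.
Hence Q is positive semidefinite.
⟨·,·⟩ is an inner product exactly when A is positive definite.

no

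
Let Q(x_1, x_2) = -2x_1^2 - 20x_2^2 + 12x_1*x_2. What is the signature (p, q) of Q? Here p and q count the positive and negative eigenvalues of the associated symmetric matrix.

(0, 2)

Write A = [[-2, 6], [6, -20]].
Congruent diagonalization of A (simultaneous row and column reduction) yields pivots -2, -2.
So there are 2 negative pivots.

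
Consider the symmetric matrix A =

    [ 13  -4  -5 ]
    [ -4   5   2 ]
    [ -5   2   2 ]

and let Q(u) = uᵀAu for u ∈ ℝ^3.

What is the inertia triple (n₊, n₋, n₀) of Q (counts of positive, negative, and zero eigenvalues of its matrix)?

(3, 0, 0)

Applying the same elementary operations to the rows and columns of A produces a congruent diagonal matrix with entries 13, 49/13, 1/49.
Counting signs: 3 positive.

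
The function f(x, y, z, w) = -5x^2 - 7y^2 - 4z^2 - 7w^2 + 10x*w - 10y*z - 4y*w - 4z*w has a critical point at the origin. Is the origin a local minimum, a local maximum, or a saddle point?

local maximum

The Hessian at the origin is H = [[-10, 0, 0, 10], [0, -14, -10, -4], [0, -10, -8, -4], [10, -4, -4, -14]].
Symmetric row and column elimination reduces H to a congruent diagonal form with pivots -10, -14, -6/7, -4/3.
So there are 4 negative pivots.
H is negative definite, so the origin is a strict local maximum.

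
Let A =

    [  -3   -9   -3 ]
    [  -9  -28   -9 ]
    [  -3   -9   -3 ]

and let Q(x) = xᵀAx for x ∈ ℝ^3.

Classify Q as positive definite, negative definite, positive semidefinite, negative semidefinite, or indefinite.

Congruent diagonalization of A (simultaneous row and column reduction) yields pivots -3, -1, 0.
Counting signs: 2 negative, 1 zero.
Hence Q is negative semidefinite.

negative semidefinite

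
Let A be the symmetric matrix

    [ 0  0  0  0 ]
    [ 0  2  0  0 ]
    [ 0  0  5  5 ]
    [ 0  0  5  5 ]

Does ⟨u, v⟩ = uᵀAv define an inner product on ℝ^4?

Congruent diagonalization of A (simultaneous row and column reduction) yields pivots 0, 2, 5, 0.
So there are 2 positive, 2 zero pivots.
Hence Q is positive semidefinite.
⟨·,·⟩ is an inner product exactly when A is positive definite.

no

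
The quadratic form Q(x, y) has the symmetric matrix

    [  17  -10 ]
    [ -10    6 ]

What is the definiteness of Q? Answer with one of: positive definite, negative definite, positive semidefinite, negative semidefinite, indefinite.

Leading principal minors: Δ_1 = 17, Δ_2 = 2.
All leading principal minors are positive, so by Sylvester's criterion Q is positive definite.

positive definite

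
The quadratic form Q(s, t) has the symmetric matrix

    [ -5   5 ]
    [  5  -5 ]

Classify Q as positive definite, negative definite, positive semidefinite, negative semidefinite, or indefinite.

For the 2×2 matrix [[-5, 5], [5, -5]]: det = -5·-5 − (5)² = 0, trace = -10.
det = 0 so one eigenvalue is zero; the form is semidefinite with the sign of the trace.

negative semidefinite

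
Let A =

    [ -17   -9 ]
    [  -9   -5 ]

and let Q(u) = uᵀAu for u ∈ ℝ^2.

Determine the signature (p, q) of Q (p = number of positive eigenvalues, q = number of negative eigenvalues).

(0, 2)

Congruent diagonalization of A (simultaneous row and column reduction) yields pivots -17, -4/17.
That gives 2 negative pivots.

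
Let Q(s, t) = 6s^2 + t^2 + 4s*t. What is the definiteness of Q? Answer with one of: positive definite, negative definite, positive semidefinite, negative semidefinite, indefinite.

positive definite

Write A = [[6, 2], [2, 1]].
Symmetric row and column elimination reduces A to a congruent diagonal form with pivots 6, 1/3.
Counting signs: 2 positive.
Hence Q is positive definite.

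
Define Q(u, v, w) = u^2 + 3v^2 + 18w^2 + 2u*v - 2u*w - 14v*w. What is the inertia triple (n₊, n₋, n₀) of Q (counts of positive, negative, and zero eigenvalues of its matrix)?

(2, 1, 0)

The symmetric matrix is A = [[1, 1, -1], [1, 3, -7], [-1, -7, 18]].
Symmetric row and column elimination reduces A to a congruent diagonal form with pivots 1, 2, -1.
So there are 2 positive, 1 negative pivots.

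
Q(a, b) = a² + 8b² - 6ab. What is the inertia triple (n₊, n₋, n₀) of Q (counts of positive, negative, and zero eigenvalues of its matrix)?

(1, 1, 0)

The symmetric matrix is A = [[1, -3], [-3, 8]].
An LDLᵀ factorisation of A has diagonal entries 1, -1.
Counting signs: 1 positive, 1 negative.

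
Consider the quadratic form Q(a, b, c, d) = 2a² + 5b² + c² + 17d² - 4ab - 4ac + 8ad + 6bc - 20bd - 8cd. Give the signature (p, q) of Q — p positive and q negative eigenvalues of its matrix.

Write A = [[2, -2, -2, 4], [-2, 5, 3, -10], [-2, 3, 1, -4], [4, -10, -4, 17]].
Congruent diagonalization of A (simultaneous row and column reduction) yields pivots 2, 3, -4/3, 0.
Counting signs: 2 positive, 1 negative, 1 zero.

(2, 1)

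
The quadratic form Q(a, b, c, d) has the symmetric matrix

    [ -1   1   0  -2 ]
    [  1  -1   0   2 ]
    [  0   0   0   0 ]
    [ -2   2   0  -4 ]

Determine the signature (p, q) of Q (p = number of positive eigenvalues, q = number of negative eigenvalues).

(0, 1)

Row-reducing A symmetrically gives the diagonal entries -1, 0, 0, 0.
Counting signs: 1 negative, 3 zero.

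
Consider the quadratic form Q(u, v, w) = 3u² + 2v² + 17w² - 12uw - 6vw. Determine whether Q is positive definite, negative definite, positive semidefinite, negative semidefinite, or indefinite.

The symmetric matrix of Q is A = [[3, 0, -6], [0, 2, -3], [-6, -3, 17]].
Leading principal minors: Δ_1 = 3, Δ_2 = 6, Δ_3 = 3.
All leading principal minors are positive, so by Sylvester's criterion Q is positive definite.

positive definite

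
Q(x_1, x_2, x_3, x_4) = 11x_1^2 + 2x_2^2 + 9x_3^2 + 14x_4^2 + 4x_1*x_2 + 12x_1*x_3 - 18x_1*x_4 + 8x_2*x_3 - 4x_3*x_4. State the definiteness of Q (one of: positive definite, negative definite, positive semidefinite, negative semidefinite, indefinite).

Write A = [[11, 2, 6, -9], [2, 2, 4, 0], [6, 4, 9, -2], [-9, 0, -2, 14]].
An LDLᵀ factorisation of A has diagonal entries 11, 18/11, 5/9, 5.
That gives 4 positive pivots.
Hence Q is positive definite.

positive definite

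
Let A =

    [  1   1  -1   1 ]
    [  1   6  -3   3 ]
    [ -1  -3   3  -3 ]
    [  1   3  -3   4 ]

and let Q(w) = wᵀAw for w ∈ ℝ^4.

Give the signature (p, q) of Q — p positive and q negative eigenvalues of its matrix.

(4, 0)

Row-reducing A symmetrically gives the diagonal entries 1, 5, 6/5, 1.
So there are 4 positive pivots.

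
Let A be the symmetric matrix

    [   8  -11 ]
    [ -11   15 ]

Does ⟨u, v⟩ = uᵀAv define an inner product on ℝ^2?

Row-reducing A symmetrically gives the diagonal entries 8, -1/8.
Counting signs: 1 positive, 1 negative.
Hence Q is indefinite.
⟨·,·⟩ is an inner product exactly when A is positive definite.

no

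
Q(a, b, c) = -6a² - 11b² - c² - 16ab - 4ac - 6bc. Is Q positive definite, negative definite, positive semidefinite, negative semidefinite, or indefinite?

negative semidefinite

The symmetric matrix is A = [[-6, -8, -2], [-8, -11, -3], [-2, -3, -1]].
Congruent diagonalization of A (simultaneous row and column reduction) yields pivots -6, -1/3, 0.
So there are 2 negative, 1 zero pivots.
Hence Q is negative semidefinite.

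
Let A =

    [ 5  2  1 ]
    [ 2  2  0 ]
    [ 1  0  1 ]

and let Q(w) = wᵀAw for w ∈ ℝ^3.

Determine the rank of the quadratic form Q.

3

Row-reducing A symmetrically gives the diagonal entries 5, 6/5, 2/3.
So there are 3 positive pivots.
The rank is the number of nonzero pivots: 3.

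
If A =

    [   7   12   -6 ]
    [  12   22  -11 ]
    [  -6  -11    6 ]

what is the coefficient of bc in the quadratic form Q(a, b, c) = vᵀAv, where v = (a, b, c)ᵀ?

The coefficient of bc is A[2,3] + A[3,2] = 2·(-11) = -22.

-22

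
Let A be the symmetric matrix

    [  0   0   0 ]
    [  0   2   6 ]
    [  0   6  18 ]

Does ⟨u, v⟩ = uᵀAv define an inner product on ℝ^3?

no

Symmetric row and column elimination reduces A to a congruent diagonal form with pivots 0, 2, 0.
So there are 1 positive, 2 zero pivots.
Hence Q is positive semidefinite.
⟨·,·⟩ is an inner product exactly when A is positive definite.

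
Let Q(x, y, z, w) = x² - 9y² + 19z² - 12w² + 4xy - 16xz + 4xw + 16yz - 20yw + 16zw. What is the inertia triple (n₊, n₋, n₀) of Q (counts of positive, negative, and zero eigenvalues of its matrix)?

(2, 2, 0)

Write A = [[1, 2, -8, 2], [2, -9, 8, -10], [-8, 8, 19, 8], [2, -10, 8, -12]].
Congruent diagonalization of A (simultaneous row and column reduction) yields pivots 1, -13, -9/13, 4.
Counting signs: 2 positive, 2 negative.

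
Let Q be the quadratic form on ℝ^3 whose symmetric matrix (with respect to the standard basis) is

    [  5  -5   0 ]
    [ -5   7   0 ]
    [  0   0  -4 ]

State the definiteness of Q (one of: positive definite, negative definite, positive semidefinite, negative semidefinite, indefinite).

indefinite

Congruent diagonalization of A (simultaneous row and column reduction) yields pivots 5, 2, -4.
That gives 2 positive, 1 negative pivots.
Hence Q is indefinite.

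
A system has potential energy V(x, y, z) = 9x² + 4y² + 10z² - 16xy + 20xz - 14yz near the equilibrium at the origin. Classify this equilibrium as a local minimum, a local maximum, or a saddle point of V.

saddle point

The Hessian at the origin is H = [[18, -16, 20], [-16, 8, -14], [20, -14, 20]].
An LDLᵀ factorisation of H has diagonal entries 18, -56/9, 1/14.
So there are 2 positive, 1 negative pivots.
H is indefinite, so the origin is a saddle point.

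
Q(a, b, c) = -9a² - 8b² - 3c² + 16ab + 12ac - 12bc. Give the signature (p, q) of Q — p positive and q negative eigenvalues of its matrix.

The symmetric matrix is A = [[-9, 8, 6], [8, -8, -6], [6, -6, -3]].
Congruent diagonalization of A (simultaneous row and column reduction) yields pivots -9, -8/9, 3/2.
That gives 1 positive, 2 negative pivots.

(1, 2)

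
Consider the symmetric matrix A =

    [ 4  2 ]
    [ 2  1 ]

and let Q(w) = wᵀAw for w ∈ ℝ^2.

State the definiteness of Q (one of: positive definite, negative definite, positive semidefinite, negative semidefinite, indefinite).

positive semidefinite

Congruent diagonalization of A (simultaneous row and column reduction) yields pivots 4, 0.
Counting signs: 1 positive, 1 zero.
Hence Q is positive semidefinite.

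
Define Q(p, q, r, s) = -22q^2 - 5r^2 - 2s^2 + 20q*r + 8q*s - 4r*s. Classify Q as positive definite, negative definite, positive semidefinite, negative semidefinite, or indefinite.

The symmetric matrix is A = [[0, 0, 0, 0], [0, -22, 10, 4], [0, 10, -5, -2], [0, 4, -2, -2]].
Congruent diagonalization of A (simultaneous row and column reduction) yields pivots 0, -22, -5/11, -6/5.
So there are 3 negative, 1 zero pivots.
Hence Q is negative semidefinite.

negative semidefinite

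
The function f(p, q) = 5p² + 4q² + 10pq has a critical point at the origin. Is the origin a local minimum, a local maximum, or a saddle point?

The Hessian at the origin is H = [[10, 10], [10, 8]].
det H = 10·8 − (10)² = -20 < 0, so H is indefinite.
Therefore the origin is a saddle point.

saddle point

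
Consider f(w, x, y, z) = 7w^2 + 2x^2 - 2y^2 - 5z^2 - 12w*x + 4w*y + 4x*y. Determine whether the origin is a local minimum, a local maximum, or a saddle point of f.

The Hessian at the origin is H = [[14, -12, 4, 0], [-12, 4, 4, 0], [4, 4, -4, 0], [0, 0, 0, -10]].
Congruent diagonalization of H (simultaneous row and column reduction) yields pivots 14, -44/7, 40/11, -10.
So there are 2 positive, 2 negative pivots.
H is indefinite, so the origin is a saddle point.

saddle point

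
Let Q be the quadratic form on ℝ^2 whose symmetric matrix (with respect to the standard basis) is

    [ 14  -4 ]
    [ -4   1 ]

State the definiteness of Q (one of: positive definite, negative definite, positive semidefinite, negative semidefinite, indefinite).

For the 2×2 matrix [[14, -4], [-4, 1]]: det = 14·1 − (-4)² = -2, trace = 15.
det < 0 so the eigenvalues have opposite signs; the form is indefinite.

indefinite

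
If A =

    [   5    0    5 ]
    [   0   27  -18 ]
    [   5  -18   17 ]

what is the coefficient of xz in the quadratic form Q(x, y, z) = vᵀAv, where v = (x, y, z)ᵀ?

10

The coefficient of xz is A[1,3] + A[3,1] = 2·5 = 10.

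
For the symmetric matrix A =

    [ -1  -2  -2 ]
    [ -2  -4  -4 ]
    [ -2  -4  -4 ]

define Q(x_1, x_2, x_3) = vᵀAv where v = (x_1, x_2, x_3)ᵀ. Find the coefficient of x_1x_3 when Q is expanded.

The coefficient of x_1x_3 is A[1,3] + A[3,1] = 2·(-2) = -4.

-4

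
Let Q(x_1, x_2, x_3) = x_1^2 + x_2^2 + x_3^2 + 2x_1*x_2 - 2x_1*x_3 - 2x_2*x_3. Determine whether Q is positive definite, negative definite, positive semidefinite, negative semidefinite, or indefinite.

The symmetric matrix is A = [[1, 1, -1], [1, 1, -1], [-1, -1, 1]].
Congruent diagonalization of A (simultaneous row and column reduction) yields pivots 1, 0, 0.
So there are 1 positive, 2 zero pivots.
Hence Q is positive semidefinite.

positive semidefinite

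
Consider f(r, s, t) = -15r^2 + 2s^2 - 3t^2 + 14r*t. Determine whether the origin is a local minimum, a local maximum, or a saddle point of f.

The Hessian at the origin is H = [[-30, 0, 14], [0, 4, 0], [14, 0, -6]].
Row-reducing H symmetrically gives the diagonal entries -30, 4, 8/15.
So there are 2 positive, 1 negative pivots.
H is indefinite, so the origin is a saddle point.

saddle point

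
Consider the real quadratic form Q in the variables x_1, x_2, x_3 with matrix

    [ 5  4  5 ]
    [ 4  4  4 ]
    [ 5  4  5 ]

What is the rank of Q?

2

Row-reducing A symmetrically gives the diagonal entries 5, 4/5, 0.
So there are 2 positive, 1 zero pivots.
The rank is the number of nonzero pivots: 2.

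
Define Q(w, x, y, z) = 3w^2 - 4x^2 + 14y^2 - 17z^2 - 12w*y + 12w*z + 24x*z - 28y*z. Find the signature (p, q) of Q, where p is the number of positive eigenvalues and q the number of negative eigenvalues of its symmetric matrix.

(3, 1)

The associated matrix is A = [[3, 0, -6, 6], [0, -4, 0, 12], [-6, 0, 14, -14], [6, 12, -14, -17]].
Symmetric row and column elimination reduces A to a congruent diagonal form with pivots 3, -4, 2, 5.
Counting signs: 3 positive, 1 negative.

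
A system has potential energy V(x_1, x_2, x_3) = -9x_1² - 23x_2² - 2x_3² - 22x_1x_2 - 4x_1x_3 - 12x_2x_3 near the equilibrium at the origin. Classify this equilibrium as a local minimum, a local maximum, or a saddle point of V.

The Hessian at the origin is H = [[-18, -22, -4], [-22, -46, -12], [-4, -12, -4]].
An LDLᵀ factorisation of H has diagonal entries -18, -172/9, -20/43.
That gives 3 negative pivots.
H is negative definite, so the origin is a strict local maximum.

local maximum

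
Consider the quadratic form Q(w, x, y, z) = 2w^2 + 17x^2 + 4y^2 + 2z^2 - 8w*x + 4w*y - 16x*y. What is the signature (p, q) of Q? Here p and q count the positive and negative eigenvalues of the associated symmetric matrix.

The symmetric matrix is A = [[2, -4, 2, 0], [-4, 17, -8, 0], [2, -8, 4, 0], [0, 0, 0, 2]].
An LDLᵀ factorisation of A has diagonal entries 2, 9, 2/9, 2.
Counting signs: 4 positive.

(4, 0)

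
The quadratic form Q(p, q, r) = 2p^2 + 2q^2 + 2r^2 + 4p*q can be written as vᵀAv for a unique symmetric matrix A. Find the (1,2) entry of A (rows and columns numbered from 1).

2

The coefficient of p·q in Q is 4. For a symmetric A this equals A[1,2] + A[2,1] = 2·A[1,2].
So A[1,2] = 4/2 = 2.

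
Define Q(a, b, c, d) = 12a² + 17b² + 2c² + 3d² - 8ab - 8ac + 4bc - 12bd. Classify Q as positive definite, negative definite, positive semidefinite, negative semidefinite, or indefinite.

The symmetric matrix of Q is A = [[12, -4, -4, 0], [-4, 17, 2, -6], [-4, 2, 2, 0], [0, -6, 0, 3]].
Leading principal minors: Δ_1 = 12, Δ_2 = 188, Δ_3 = 120, Δ_4 = 72.
All leading principal minors are positive, so by Sylvester's criterion Q is positive definite.

positive definite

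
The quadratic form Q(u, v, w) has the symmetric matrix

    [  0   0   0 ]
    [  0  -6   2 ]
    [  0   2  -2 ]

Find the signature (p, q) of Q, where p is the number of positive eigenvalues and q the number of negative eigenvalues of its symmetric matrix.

(0, 2)

Congruent diagonalization of A (simultaneous row and column reduction) yields pivots 0, -6, -4/3.
Counting signs: 2 negative, 1 zero.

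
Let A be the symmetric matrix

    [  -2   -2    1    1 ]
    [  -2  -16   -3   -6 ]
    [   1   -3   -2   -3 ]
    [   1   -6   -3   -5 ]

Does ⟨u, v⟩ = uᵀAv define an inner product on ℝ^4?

no

Row-reducing A symmetrically gives the diagonal entries -2, -14, -5/14, -3/10.
Counting signs: 4 negative.
Hence Q is negative definite.
⟨·,·⟩ is an inner product exactly when A is positive definite.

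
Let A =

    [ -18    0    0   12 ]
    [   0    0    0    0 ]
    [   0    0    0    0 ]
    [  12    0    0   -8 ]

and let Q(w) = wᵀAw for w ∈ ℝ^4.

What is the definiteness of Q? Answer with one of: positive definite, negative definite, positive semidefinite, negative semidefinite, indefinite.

negative semidefinite

Applying the same elementary operations to the rows and columns of A produces a congruent diagonal matrix with entries -18, 0, 0, 0.
So there are 1 negative, 3 zero pivots.
Hence Q is negative semidefinite.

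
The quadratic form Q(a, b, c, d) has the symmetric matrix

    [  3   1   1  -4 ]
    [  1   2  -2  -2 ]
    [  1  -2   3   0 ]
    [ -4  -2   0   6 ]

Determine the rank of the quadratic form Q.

4

Applying the same elementary operations to the rows and columns of A produces a congruent diagonal matrix with entries 3, 5/3, -3/5, 2/3.
Counting signs: 3 positive, 1 negative.
The rank is the number of nonzero pivots: 4.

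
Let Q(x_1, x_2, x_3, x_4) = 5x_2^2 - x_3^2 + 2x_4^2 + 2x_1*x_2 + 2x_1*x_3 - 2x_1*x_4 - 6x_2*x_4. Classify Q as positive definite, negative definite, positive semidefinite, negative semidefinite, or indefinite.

indefinite

The symmetric matrix is A = [[0, 1, 1, -1], [1, 5, 0, -3], [1, 0, -1, 0], [-1, -3, 0, 2]].
A is congruent to a diagonal matrix with 2 positive, 1 negative and 1 zero entries, so Q is indefinite.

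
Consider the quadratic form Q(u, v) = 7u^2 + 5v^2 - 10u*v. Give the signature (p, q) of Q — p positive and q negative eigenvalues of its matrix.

The symmetric matrix is A = [[7, -5], [-5, 5]].
Symmetric row and column elimination reduces A to a congruent diagonal form with pivots 7, 10/7.
So there are 2 positive pivots.

(2, 0)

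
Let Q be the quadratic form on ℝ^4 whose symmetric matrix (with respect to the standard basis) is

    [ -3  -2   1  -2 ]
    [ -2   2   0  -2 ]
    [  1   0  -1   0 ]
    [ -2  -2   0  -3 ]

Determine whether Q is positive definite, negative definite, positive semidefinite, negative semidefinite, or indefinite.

indefinite

Congruent diagonalization of A (simultaneous row and column reduction) yields pivots -3, 10/3, -4/5, -1.
So there are 1 positive, 3 negative pivots.
Hence Q is indefinite.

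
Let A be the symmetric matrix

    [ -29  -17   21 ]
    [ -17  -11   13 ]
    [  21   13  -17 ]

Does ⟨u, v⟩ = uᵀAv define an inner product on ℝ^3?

no

Row-reducing A symmetrically gives the diagonal entries -29, -30/29, -4/3.
That gives 3 negative pivots.
Hence Q is negative definite.
⟨·,·⟩ is an inner product exactly when A is positive definite.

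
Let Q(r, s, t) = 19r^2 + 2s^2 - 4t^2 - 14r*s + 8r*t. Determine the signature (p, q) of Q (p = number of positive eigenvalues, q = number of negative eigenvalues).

The symmetric matrix is A = [[19, -7, 4], [-7, 2, 0], [4, 0, -4]].
Applying the same elementary operations to the rows and columns of A produces a congruent diagonal matrix with entries 19, -11/19, -12/11.
Counting signs: 1 positive, 2 negative.

(1, 2)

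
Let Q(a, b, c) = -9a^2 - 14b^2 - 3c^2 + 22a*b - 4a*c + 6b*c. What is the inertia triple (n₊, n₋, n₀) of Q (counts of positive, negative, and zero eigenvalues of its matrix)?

The associated matrix is A = [[-9, 11, -2], [11, -14, 3], [-2, 3, -3]].
Symmetric row and column elimination reduces A to a congruent diagonal form with pivots -9, -5/9, -2.
So there are 3 negative pivots.

(0, 3, 0)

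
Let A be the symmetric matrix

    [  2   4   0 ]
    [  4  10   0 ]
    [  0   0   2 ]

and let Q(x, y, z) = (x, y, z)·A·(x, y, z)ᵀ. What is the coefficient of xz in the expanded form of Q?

0

The coefficient of xz is A[1,3] + A[3,1] = 2·0 = 0.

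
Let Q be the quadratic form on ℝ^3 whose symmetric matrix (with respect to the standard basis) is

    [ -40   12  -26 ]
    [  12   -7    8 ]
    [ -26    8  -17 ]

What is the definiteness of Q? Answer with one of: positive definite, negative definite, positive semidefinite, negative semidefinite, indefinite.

Congruent diagonalization of A (simultaneous row and column reduction) yields pivots -40, -17/5, -3/34.
So there are 3 negative pivots.
Hence Q is negative definite.

negative definite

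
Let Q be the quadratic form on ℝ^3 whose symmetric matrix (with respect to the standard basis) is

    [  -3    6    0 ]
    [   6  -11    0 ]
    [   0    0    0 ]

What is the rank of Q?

Symmetric row and column elimination reduces A to a congruent diagonal form with pivots -3, 1, 0.
Counting signs: 1 positive, 1 negative, 1 zero.
The rank is the number of nonzero pivots: 2.

2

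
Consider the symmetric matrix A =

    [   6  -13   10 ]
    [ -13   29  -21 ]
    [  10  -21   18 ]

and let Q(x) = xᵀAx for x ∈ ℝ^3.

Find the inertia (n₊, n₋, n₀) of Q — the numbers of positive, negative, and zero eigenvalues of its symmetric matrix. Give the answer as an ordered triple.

An LDLᵀ factorisation of A has diagonal entries 6, 5/6, 4/5.
Counting signs: 3 positive.

(3, 0, 0)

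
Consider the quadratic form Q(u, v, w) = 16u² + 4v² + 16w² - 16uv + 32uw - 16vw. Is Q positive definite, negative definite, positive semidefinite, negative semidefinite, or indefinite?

positive semidefinite

The associated matrix is A = [[16, -8, 16], [-8, 4, -8], [16, -8, 16]].
Symmetric row and column elimination reduces A to a congruent diagonal form with pivots 16, 0, 0.
So there are 1 positive, 2 zero pivots.
Hence Q is positive semidefinite.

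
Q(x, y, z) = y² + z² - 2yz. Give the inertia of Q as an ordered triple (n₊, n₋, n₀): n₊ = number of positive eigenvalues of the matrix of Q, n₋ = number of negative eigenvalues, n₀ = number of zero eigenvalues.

The associated matrix is A = [[0, 0, 0], [0, 1, -1], [0, -1, 1]].
Congruent diagonalization of A (simultaneous row and column reduction) yields pivots 0, 1, 0.
That gives 1 positive, 2 zero pivots.

(1, 0, 2)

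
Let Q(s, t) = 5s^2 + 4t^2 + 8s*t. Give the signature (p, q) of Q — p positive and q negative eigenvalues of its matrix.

Write A = [[5, 4], [4, 4]].
Symmetric row and column elimination reduces A to a congruent diagonal form with pivots 5, 4/5.
So there are 2 positive pivots.

(2, 0)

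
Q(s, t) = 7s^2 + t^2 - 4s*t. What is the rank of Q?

2

The symmetric matrix is A = [[7, -2], [-2, 1]].
Row-reducing A symmetrically gives the diagonal entries 7, 3/7.
So there are 2 positive pivots.
The rank is the number of nonzero pivots: 2.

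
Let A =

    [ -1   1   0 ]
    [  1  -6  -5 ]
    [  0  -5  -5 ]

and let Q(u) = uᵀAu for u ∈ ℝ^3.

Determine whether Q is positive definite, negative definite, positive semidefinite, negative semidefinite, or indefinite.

Row-reducing A symmetrically gives the diagonal entries -1, -5, 0.
Counting signs: 2 negative, 1 zero.
Hence Q is negative semidefinite.

negative semidefinite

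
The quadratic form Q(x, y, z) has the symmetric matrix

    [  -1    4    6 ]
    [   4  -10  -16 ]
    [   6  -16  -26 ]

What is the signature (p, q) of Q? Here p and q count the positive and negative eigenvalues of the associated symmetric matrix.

(1, 2)

Symmetric row and column elimination reduces A to a congruent diagonal form with pivots -1, 6, -2/3.
Counting signs: 1 positive, 2 negative.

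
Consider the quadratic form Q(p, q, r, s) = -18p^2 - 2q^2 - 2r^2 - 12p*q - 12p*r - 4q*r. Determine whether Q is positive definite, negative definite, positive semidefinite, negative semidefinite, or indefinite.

The symmetric matrix is A = [[-18, -6, -6, 0], [-6, -2, -2, 0], [-6, -2, -2, 0], [0, 0, 0, 0]].
Symmetric row and column elimination reduces A to a congruent diagonal form with pivots -18, 0, 0, 0.
That gives 1 negative, 3 zero pivots.
Hence Q is negative semidefinite.

negative semidefinite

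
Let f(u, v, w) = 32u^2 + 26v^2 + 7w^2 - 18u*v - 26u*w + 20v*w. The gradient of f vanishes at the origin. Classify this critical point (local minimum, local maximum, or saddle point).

The Hessian at the origin is H = [[64, -18, -26], [-18, 52, 20], [-26, 20, 14]].
Row-reducing H symmetrically gives the diagonal entries 64, 751/16, 6/751.
Counting signs: 3 positive.
H is positive definite, so the origin is a strict local minimum.

local minimum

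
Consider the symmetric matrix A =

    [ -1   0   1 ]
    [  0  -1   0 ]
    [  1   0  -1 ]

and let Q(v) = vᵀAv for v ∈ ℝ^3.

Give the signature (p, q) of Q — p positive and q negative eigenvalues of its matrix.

Row-reducing A symmetrically gives the diagonal entries -1, -1, 0.
That gives 2 negative, 1 zero pivots.

(0, 2)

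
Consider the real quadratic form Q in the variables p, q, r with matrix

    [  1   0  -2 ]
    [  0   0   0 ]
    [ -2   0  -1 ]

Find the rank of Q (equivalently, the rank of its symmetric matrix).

2

Row-reducing A symmetrically gives the diagonal entries 1, 0, -5.
So there are 1 positive, 1 negative, 1 zero pivots.
The rank is the number of nonzero pivots: 2.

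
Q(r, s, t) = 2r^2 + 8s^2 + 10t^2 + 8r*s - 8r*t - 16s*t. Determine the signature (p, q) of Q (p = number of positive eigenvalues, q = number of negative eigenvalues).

Write A = [[2, 4, -4], [4, 8, -8], [-4, -8, 10]].
Row-reducing A symmetrically gives the diagonal entries 2, 0, 2.
That gives 2 positive, 1 zero pivots.

(2, 0)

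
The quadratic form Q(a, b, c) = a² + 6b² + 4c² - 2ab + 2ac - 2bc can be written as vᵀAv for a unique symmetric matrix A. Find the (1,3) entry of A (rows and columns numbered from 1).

The coefficient of a·c in Q is 2. For a symmetric A this equals A[1,3] + A[3,1] = 2·A[1,3].
So A[1,3] = 2/2 = 1.

1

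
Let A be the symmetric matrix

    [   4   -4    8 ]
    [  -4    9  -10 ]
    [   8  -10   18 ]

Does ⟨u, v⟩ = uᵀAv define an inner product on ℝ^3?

yes

Leading principal minors: Δ_1 = 4, Δ_2 = 20, Δ_3 = 24.
All leading principal minors are positive, so by Sylvester's criterion Q is positive definite.
⟨·,·⟩ is an inner product exactly when A is positive definite.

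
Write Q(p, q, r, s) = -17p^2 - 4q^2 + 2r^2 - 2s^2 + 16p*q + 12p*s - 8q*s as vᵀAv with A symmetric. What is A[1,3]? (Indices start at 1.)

0

The coefficient of p·r in Q is 0. For a symmetric A this equals A[1,3] + A[3,1] = 2·A[1,3].
So A[1,3] = 0/2 = 0.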